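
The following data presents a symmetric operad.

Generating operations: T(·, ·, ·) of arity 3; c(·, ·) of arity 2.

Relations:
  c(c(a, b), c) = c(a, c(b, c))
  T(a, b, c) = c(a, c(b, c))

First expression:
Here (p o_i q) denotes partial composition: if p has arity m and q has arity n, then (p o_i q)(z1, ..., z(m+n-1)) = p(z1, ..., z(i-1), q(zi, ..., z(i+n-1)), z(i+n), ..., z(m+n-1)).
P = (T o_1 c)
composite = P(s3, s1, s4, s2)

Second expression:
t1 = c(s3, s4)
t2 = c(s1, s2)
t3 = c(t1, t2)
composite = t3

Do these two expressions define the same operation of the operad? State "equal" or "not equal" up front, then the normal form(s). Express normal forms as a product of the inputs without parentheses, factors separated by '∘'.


not equal; the first gives s3 ∘ s1 ∘ s4 ∘ s2 and the second s3 ∘ s4 ∘ s1 ∘ s2

Normal form of the first expression: s3 ∘ s1 ∘ s4 ∘ s2
Normal form of the second expression: s3 ∘ s4 ∘ s1 ∘ s2
The normal forms differ: not equal.


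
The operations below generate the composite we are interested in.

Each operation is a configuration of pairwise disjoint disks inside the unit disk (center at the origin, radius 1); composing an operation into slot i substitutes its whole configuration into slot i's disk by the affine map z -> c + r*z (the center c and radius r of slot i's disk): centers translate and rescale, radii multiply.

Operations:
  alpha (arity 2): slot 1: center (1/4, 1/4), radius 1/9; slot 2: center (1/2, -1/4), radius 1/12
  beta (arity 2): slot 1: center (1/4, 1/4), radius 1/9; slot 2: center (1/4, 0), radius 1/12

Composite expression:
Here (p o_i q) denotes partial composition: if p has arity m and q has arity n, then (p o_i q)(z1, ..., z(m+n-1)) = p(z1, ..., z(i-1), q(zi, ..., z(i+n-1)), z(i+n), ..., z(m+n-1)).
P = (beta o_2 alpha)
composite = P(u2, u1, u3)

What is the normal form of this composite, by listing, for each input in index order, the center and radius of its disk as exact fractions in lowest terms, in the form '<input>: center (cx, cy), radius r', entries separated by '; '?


u1: center (13/48, 1/48), radius 1/108; u2: center (1/4, 1/4), radius 1/9; u3: center (7/24, -1/48), radius 1/144


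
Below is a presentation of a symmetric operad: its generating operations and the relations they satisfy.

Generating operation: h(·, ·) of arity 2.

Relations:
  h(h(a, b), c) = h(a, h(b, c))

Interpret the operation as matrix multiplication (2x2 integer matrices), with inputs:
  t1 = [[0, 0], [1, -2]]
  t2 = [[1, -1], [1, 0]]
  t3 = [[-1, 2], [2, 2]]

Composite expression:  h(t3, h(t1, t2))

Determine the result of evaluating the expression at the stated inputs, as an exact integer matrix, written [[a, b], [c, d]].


[[-2, -2], [-2, -2]]

h(t1, t2) = [[0, 0], [-1, -1]]
h(t3, h(t1, t2)) = [[-2, -2], [-2, -2]]


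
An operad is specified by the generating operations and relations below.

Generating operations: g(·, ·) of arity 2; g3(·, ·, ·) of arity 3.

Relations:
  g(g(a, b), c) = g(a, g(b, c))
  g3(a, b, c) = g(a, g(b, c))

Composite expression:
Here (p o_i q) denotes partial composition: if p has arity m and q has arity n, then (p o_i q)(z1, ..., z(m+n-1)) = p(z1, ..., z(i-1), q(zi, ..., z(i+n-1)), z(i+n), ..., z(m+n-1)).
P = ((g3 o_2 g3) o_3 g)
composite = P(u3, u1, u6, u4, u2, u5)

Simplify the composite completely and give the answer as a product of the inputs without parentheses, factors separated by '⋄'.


u3 ⋄ u1 ⋄ u6 ⋄ u4 ⋄ u2 ⋄ u5


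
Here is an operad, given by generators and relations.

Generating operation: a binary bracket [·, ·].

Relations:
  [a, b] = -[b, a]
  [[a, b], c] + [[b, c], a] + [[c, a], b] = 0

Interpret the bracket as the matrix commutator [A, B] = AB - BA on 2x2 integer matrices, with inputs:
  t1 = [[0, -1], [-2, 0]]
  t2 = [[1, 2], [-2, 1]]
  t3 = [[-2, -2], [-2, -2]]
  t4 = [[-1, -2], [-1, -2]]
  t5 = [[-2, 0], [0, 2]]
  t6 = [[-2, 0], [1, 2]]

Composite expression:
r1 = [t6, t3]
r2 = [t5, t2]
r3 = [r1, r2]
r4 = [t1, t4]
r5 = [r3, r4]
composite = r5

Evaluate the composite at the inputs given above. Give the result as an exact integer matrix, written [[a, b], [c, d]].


[[32, -448], [-704, -32]]

[t6, t3] = [[2, 8], [-8, -2]]
[t5, t2] = [[0, -8], [-8, 0]]
[[t6, t3], [t5, t2]] = [[-128, -32], [32, 128]]
[t1, t4] = [[-3, 1], [-2, 3]]
[[[t6, t3], [t5, t2]], [t1, t4]] = [[32, -448], [-704, -32]]


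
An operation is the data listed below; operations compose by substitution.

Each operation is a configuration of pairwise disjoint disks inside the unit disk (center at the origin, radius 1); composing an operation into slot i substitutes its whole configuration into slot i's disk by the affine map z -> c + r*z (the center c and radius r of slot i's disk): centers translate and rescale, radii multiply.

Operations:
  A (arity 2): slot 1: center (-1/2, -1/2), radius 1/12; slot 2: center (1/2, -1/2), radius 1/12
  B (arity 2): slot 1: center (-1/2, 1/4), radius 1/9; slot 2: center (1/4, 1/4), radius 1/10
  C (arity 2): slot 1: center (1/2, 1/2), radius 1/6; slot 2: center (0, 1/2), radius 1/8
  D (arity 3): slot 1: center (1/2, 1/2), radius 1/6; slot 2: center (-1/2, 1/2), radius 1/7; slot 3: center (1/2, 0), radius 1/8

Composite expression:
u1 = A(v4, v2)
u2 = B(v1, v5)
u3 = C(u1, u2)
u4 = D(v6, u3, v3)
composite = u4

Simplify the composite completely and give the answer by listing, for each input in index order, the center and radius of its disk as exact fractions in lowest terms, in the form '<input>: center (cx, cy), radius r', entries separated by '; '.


v1: center (-57/112, 129/224), radius 1/504; v2: center (-5/12, 47/84), radius 1/504; v3: center (1/2, 0), radius 1/8; v4: center (-37/84, 47/84), radius 1/504; v5: center (-111/224, 129/224), radius 1/560; v6: center (1/2, 1/2), radius 1/6


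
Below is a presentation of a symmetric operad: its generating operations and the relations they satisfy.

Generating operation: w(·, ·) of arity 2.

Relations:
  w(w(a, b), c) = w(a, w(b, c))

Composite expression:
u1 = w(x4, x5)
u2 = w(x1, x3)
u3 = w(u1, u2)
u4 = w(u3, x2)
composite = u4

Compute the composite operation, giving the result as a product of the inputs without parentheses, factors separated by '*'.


x4 * x5 * x1 * x3 * x2


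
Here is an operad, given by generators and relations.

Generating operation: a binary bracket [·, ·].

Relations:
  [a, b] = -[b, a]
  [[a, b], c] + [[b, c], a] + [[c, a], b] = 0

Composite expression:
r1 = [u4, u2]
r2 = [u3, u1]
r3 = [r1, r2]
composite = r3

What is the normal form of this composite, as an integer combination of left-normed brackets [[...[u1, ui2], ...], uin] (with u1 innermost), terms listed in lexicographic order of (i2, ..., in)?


In the tensor algebra, words opening u1 carry the u1-anchored form.
Composite bracket: [[u4, u2], [u3, u1]]
Expanding via [a, b] = ab - ba: 8 signed words (2^3 = 8).
The u1-initial words carry the normal form:
  word u1u3u2u4 has sign -1, contributing -[[[u1, u3], u2], u4]
  word u1u3u4u2 has sign +1, contributing +[[[u1, u3], u4], u2]

-[[[u1, u3], u2], u4] + [[[u1, u3], u4], u2]


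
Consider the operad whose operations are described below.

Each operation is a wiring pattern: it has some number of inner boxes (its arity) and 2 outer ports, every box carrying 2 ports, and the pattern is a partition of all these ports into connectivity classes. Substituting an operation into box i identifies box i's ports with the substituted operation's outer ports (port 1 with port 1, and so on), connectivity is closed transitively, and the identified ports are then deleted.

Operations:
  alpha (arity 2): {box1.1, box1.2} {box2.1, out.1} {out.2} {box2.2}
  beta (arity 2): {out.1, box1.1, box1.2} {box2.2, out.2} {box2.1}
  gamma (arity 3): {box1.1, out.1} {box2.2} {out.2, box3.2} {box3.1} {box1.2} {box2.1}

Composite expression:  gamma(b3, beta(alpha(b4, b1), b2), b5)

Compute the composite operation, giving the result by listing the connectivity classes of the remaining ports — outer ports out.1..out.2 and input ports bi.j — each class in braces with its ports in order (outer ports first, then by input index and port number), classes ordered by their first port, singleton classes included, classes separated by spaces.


Reachability decides: close wires over gamma-identified ports.
stage alpha: inputs (b4, b1), connectivity {out.1, b1.1} {out.2} {b1.2} {b4.1, b4.2}, out.j its boundary
stage beta: inputs (b4, b1, b2), connectivity {out.1, b1.1} {out.2, b2.2} {b1.2} {b2.1} {b4.1, b4.2}, out.j its boundary
stage gamma: inputs (b3, b4, b1, b2, b5), connectivity {out.1, b3.1} {out.2, b5.2} {b1.1} {b1.2} {b2.1} {b2.2} {b3.2} {b4.1, b4.2} {b5.1}, out.j its boundary

{out.1, b3.1} {out.2, b5.2} {b1.1} {b1.2} {b2.1} {b2.2} {b3.2} {b4.1, b4.2} {b5.1}


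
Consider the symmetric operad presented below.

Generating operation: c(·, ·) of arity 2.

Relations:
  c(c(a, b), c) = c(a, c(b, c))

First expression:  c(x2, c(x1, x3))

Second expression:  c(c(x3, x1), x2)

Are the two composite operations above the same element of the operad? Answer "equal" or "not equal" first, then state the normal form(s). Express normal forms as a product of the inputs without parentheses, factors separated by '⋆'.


not equal; first: x2 ⋆ x1 ⋆ x3; second: x3 ⋆ x1 ⋆ x2

In normal form, the first expression is x2 ⋆ x1 ⋆ x3
In normal form, the second expression is x3 ⋆ x1 ⋆ x2
Different reductions; not equal.


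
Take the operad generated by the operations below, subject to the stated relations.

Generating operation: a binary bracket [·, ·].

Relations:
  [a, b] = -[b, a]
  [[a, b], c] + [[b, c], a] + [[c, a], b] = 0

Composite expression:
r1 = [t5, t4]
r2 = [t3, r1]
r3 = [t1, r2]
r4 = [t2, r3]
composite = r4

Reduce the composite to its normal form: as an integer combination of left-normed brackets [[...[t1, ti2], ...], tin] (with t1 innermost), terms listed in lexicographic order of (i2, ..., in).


[[[[t1, t3], t4], t5], t2] - [[[[t1, t3], t5], t4], t2] - [[[[t1, t4], t5], t3], t2] + [[[[t1, t5], t4], t3], t2]

Left-normed coefficients sit on the t1-initial expansion words.
Composite bracket: [t2, [t1, [t3, [t5, t4]]]]
Full expansion: 16 signed words from ab - ba (2^4 = 16).
Keep just the words that open with t1:
  word t1t3t4t5t2 has sign +1, contributing +[[[[t1, t3], t4], t5], t2]
  word t1t3t5t4t2 has sign -1, contributing -[[[[t1, t3], t5], t4], t2]
  word t1t4t5t3t2 has sign -1, contributing -[[[[t1, t4], t5], t3], t2]
  word t1t5t4t3t2 has sign +1, contributing +[[[[t1, t5], t4], t3], t2]


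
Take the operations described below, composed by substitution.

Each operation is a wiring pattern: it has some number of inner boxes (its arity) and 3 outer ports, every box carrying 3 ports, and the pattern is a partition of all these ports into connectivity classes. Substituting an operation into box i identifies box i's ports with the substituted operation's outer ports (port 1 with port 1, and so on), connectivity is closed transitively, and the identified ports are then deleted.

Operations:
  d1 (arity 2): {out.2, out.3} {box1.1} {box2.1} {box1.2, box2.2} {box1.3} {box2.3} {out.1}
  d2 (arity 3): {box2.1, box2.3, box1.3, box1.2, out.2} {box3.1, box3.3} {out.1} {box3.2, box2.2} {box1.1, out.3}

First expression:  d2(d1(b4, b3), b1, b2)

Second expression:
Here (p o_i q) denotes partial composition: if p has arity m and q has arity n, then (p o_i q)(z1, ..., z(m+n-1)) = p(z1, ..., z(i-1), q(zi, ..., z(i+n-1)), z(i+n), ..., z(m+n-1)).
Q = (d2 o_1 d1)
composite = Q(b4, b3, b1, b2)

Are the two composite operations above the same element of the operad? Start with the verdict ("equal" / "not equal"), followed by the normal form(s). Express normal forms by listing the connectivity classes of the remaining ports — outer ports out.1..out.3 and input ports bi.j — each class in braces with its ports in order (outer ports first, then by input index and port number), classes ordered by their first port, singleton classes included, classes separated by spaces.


The first expression, normalized: {out.1} {out.2, b1.1, b1.3} {out.3} {b1.2, b2.2} {b2.1, b2.3} {b3.1} {b3.2, b4.2} {b3.3} {b4.1} {b4.3}
The second expression, normalized: {out.1} {out.2, b1.1, b1.3} {out.3} {b1.2, b2.2} {b2.1, b2.3} {b3.1} {b3.2, b4.2} {b3.3} {b4.1} {b4.3}
Both agree, so they are equal.

equal — both sides give {out.1} {out.2, b1.1, b1.3} {out.3} {b1.2, b2.2} {b2.1, b2.3} {b3.1} {b3.2, b4.2} {b3.3} {b4.1} {b4.3}


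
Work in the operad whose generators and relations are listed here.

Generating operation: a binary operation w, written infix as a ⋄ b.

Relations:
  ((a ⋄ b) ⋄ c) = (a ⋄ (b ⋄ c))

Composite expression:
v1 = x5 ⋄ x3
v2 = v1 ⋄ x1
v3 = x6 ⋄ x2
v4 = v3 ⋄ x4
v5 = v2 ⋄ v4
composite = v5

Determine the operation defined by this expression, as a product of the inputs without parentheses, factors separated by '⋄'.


x5 ⋄ x3 ⋄ x1 ⋄ x6 ⋄ x2 ⋄ x4

Every regrouping of w is equal, so read the x-inputs in written order.
(x5 ⋄ x3) linearizes to x5 ⋄ x3
((x5 ⋄ x3) ⋄ x1) linearizes to x5 ⋄ x3 ⋄ x1
(x6 ⋄ x2) linearizes to x6 ⋄ x2
((x6 ⋄ x2) ⋄ x4) linearizes to x6 ⋄ x2 ⋄ x4
(((x5 ⋄ x3) ⋄ x1) ⋄ ((x6 ⋄ x2) ⋄ x4)) linearizes to x5 ⋄ x3 ⋄ x1 ⋄ x6 ⋄ x2 ⋄ x4


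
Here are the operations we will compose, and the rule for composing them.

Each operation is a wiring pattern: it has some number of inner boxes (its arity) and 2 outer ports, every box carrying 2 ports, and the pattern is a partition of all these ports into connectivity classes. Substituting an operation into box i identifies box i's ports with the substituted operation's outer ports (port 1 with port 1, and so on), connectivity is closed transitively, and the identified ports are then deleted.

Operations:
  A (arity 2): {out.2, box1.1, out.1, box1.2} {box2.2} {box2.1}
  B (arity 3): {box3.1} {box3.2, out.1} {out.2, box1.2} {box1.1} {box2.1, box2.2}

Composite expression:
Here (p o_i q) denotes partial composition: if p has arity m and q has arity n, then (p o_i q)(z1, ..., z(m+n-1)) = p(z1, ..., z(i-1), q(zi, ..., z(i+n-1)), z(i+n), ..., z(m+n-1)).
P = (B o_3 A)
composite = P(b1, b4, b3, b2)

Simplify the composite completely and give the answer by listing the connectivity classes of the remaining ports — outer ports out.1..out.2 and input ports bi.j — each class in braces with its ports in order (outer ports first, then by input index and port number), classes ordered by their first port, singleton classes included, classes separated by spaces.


{out.1, b3.1, b3.2} {out.2, b1.2} {b1.1} {b2.1} {b2.2} {b4.1, b4.2}


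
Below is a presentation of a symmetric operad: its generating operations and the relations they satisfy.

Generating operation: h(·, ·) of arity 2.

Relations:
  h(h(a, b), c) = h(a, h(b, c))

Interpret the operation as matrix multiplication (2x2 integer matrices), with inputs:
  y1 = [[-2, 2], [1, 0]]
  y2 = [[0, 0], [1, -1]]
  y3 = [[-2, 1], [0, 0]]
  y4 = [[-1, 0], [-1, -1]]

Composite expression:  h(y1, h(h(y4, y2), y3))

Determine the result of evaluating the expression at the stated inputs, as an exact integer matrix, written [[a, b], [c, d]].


h(y4, y2) = [[0, 0], [-1, 1]]
h(h(y4, y2), y3) = [[0, 0], [2, -1]]
h(y1, h(h(y4, y2), y3)) = [[4, -2], [0, 0]]

[[4, -2], [0, 0]]


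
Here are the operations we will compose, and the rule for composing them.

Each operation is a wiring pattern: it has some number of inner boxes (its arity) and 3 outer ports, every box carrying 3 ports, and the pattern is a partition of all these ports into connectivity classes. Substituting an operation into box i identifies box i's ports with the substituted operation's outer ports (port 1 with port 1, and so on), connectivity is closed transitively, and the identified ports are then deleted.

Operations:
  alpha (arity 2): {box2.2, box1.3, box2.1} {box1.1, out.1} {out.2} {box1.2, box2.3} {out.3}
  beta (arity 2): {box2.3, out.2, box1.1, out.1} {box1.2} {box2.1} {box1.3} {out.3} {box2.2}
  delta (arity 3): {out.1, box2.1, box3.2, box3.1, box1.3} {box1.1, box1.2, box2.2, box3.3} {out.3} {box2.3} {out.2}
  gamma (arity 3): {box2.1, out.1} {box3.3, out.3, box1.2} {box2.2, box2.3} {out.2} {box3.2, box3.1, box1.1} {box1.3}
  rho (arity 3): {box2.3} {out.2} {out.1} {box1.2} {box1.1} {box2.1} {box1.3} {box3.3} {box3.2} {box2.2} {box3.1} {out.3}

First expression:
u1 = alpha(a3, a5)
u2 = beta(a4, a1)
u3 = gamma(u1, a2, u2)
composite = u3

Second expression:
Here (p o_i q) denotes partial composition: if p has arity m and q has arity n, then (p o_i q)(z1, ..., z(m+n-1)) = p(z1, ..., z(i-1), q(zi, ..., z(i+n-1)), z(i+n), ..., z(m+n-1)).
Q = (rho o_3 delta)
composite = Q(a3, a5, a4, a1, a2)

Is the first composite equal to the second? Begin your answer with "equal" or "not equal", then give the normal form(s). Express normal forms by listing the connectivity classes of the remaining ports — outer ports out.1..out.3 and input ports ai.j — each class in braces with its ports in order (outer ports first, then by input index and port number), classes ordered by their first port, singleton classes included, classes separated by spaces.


The first expression, normalized: {out.1, a2.1} {out.2} {out.3} {a1.1} {a1.2} {a1.3, a3.1, a4.1} {a2.2, a2.3} {a3.2, a5.3} {a3.3, a5.1, a5.2} {a4.2} {a4.3}
The second expression, normalized: {out.1} {out.2} {out.3} {a1.1, a2.1, a2.2, a4.3} {a1.2, a2.3, a4.1, a4.2} {a1.3} {a3.1} {a3.2} {a3.3} {a5.1} {a5.2} {a5.3}
The forms do not match — not equal.

not equal: they reduce to {out.1, a2.1} {out.2} {out.3} {a1.1} {a1.2} {a1.3, a3.1, a4.1} {a2.2, a2.3} {a3.2, a5.3} {a3.3, a5.1, a5.2} {a4.2} {a4.3} and {out.1} {out.2} {out.3} {a1.1, a2.1, a2.2, a4.3} {a1.2, a2.3, a4.1, a4.2} {a1.3} {a3.1} {a3.2} {a3.3} {a5.1} {a5.2} {a5.3}


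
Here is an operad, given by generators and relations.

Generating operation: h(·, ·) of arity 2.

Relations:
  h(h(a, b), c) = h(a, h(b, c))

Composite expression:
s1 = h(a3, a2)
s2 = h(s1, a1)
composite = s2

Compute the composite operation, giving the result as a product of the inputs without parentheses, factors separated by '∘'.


a3 ∘ a2 ∘ a1

All parenthesizations of h agree; list the a-inputs left to right.
h(a3, a2) linearizes to a3 ∘ a2
h(h(a3, a2), a1) linearizes to a3 ∘ a2 ∘ a1


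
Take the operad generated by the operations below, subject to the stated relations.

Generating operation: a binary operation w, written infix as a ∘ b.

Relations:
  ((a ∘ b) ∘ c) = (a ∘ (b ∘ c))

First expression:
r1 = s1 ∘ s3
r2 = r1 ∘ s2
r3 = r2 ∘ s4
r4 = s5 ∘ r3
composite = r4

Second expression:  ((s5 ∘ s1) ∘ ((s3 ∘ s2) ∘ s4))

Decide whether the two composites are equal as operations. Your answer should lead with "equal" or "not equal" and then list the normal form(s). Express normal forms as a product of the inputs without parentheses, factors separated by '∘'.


Reducing the first expression gives s5 ∘ s1 ∘ s3 ∘ s2 ∘ s4
Reducing the second expression gives s5 ∘ s1 ∘ s3 ∘ s2 ∘ s4
Same normal form: equal.

equal — both sides give s5 ∘ s1 ∘ s3 ∘ s2 ∘ s4


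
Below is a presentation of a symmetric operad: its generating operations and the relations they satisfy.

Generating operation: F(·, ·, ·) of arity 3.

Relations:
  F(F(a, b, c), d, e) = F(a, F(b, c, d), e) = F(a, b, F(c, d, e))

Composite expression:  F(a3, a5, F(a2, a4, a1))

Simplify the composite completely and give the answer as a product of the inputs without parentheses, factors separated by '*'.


Every regrouping of F is equal, so read the a-inputs in written order.
F(a2, a4, a1) linearizes to a2 * a4 * a1
F(a3, a5, F(a2, a4, a1)) linearizes to a3 * a5 * a2 * a4 * a1

a3 * a5 * a2 * a4 * a1


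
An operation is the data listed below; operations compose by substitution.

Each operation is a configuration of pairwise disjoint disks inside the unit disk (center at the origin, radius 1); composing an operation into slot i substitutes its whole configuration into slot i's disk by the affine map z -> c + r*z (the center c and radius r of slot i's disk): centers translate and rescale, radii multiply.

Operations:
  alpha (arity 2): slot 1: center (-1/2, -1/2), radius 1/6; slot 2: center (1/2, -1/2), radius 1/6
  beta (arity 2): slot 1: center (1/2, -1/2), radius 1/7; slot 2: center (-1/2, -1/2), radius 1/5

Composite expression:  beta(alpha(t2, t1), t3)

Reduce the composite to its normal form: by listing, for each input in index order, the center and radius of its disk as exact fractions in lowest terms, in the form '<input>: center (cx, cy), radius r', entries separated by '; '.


t1: center (4/7, -4/7), radius 1/42; t2: center (3/7, -4/7), radius 1/42; t3: center (-1/2, -1/2), radius 1/5

Below beta, radii multiply path by path; the t-disk centers shift.
for t2, the 2-step affine chain lands on center (3/7, -4/7), radius 1/42
for t1, the 2-step affine chain lands on center (4/7, -4/7), radius 1/42
for t3, the 1-step affine chain lands on center (-1/2, -1/2), radius 1/5


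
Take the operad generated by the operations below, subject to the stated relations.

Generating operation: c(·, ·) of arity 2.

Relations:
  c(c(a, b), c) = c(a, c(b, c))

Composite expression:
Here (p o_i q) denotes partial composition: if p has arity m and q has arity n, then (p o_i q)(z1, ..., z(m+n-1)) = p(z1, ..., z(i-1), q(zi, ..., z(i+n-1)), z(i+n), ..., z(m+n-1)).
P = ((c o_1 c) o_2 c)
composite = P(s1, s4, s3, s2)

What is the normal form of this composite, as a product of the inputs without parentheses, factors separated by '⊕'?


s1 ⊕ s4 ⊕ s3 ⊕ s2

Under associativity of c, the answer is the s's in reading order.
c(s4, s3) linearizes to s4 ⊕ s3
c(s1, c(s4, s3)) linearizes to s1 ⊕ s4 ⊕ s3
c(c(s1, c(s4, s3)), s2) linearizes to s1 ⊕ s4 ⊕ s3 ⊕ s2


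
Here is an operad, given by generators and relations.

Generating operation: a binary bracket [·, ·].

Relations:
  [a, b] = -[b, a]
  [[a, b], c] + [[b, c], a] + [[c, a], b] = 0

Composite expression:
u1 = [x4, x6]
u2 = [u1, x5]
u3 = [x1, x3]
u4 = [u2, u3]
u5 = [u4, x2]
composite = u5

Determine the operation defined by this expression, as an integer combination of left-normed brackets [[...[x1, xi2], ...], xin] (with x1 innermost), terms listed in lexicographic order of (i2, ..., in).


-[[[[[x1, x3], x4], x6], x5], x2] + [[[[[x1, x3], x5], x4], x6], x2] - [[[[[x1, x3], x5], x6], x4], x2] + [[[[[x1, x3], x6], x4], x5], x2]


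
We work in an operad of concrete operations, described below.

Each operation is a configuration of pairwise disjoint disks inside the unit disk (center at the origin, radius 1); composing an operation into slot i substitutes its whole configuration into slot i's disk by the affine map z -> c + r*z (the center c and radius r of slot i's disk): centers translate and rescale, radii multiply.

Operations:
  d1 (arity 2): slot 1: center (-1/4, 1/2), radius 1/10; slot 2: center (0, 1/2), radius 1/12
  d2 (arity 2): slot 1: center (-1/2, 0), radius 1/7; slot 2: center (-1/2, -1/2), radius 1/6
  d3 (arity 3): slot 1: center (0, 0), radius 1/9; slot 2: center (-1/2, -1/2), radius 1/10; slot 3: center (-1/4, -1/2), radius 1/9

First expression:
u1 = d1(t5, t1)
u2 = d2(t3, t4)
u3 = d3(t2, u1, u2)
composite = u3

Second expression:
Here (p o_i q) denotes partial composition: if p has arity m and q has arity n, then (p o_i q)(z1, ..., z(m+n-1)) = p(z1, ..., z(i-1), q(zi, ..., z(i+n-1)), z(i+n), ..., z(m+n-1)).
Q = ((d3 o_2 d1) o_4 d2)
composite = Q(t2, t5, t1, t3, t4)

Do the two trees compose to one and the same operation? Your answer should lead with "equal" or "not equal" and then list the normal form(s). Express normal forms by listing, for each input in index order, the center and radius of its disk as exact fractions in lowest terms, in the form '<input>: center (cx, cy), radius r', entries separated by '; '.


equal — both sides give t1: center (-1/2, -9/20), radius 1/120; t2: center (0, 0), radius 1/9; t3: center (-11/36, -1/2), radius 1/63; t4: center (-11/36, -5/9), radius 1/54; t5: center (-21/40, -9/20), radius 1/100

The first expression, normalized: t1: center (-1/2, -9/20), radius 1/120; t2: center (0, 0), radius 1/9; t3: center (-11/36, -1/2), radius 1/63; t4: center (-11/36, -5/9), radius 1/54; t5: center (-21/40, -9/20), radius 1/100
The second expression, normalized: t1: center (-1/2, -9/20), radius 1/120; t2: center (0, 0), radius 1/9; t3: center (-11/36, -1/2), radius 1/63; t4: center (-11/36, -5/9), radius 1/54; t5: center (-21/40, -9/20), radius 1/100
Same normal form: equal.


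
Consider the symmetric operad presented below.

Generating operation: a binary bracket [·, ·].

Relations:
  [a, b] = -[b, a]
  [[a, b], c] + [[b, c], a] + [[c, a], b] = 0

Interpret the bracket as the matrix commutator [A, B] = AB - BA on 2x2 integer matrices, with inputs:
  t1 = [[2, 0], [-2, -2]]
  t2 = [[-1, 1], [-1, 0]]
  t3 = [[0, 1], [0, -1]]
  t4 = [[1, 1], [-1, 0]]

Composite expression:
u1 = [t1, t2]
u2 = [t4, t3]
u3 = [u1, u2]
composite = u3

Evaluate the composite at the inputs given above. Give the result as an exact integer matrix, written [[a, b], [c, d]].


[[-4, -8], [16, 4]]


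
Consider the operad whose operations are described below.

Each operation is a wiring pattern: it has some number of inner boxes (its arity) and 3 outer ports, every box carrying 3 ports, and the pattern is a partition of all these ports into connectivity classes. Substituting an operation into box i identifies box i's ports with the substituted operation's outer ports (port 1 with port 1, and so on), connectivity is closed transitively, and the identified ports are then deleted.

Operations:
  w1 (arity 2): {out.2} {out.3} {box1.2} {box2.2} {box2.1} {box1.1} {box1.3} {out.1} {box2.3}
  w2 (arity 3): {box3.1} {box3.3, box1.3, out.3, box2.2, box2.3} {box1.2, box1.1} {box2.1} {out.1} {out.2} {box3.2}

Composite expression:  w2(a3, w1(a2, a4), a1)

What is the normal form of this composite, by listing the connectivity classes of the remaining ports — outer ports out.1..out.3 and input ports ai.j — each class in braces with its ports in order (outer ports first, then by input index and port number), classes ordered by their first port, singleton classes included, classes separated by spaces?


{out.1} {out.2} {out.3, a1.3, a3.3} {a1.1} {a1.2} {a2.1} {a2.2} {a2.3} {a3.1, a3.2} {a4.1} {a4.2} {a4.3}

Substituting into w2 glues patterns; closure does the rest.
through w1, on inputs (a2, a4): {out.1} {out.2} {out.3} {a2.1} {a2.2} {a2.3} {a4.1} {a4.2} {a4.3} (out.j = stage outer ports)
through w2, on inputs (a3, a2, a4, a1): {out.1} {out.2} {out.3, a1.3, a3.3} {a1.1} {a1.2} {a2.1} {a2.2} {a2.3} {a3.1, a3.2} {a4.1} {a4.2} {a4.3} (out.j = stage outer ports)


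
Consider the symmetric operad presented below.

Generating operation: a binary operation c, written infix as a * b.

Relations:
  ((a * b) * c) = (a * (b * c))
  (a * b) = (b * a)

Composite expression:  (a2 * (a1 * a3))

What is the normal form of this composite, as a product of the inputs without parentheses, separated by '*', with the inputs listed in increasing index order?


a1 * a2 * a3

Both nesting and order wash out for c; what remains is which a's occur.
(a1 * a3) reduces to a1 * a3
(a2 * (a1 * a3)) reduces to a2 * a1 * a3
rearranged into index order: a1 * a2 * a3


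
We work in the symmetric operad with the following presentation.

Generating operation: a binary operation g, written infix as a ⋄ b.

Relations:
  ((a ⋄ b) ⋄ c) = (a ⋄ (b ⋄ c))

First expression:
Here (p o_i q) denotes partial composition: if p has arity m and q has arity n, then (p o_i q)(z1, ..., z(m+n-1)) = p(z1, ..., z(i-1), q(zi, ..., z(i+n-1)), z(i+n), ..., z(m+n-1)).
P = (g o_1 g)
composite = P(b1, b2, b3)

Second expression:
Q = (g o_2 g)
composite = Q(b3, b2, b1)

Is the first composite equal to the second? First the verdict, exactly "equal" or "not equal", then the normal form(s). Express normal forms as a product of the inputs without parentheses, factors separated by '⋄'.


not equal — first b1 ⋄ b2 ⋄ b3, second b3 ⋄ b2 ⋄ b1

In normal form, the first expression is b1 ⋄ b2 ⋄ b3
In normal form, the second expression is b3 ⋄ b2 ⋄ b1
The forms do not match — not equal.


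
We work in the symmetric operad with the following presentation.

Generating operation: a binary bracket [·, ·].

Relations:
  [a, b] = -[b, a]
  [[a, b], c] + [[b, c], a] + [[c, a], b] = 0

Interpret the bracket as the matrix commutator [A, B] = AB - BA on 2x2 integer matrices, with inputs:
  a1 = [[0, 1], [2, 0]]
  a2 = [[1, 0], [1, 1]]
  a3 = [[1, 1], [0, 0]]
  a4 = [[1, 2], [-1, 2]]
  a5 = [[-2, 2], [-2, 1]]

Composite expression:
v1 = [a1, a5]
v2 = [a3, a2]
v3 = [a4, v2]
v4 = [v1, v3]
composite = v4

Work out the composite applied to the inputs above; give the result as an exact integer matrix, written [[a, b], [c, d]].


[a1, a5] = [[-6, 3], [-6, 6]]
[a3, a2] = [[1, 0], [-1, -1]]
[a4, [a3, a2]] = [[-2, -4], [-3, 2]]
[[a1, a5], [a4, [a3, a2]]] = [[-33, 60], [-12, 33]]

[[-33, 60], [-12, 33]]


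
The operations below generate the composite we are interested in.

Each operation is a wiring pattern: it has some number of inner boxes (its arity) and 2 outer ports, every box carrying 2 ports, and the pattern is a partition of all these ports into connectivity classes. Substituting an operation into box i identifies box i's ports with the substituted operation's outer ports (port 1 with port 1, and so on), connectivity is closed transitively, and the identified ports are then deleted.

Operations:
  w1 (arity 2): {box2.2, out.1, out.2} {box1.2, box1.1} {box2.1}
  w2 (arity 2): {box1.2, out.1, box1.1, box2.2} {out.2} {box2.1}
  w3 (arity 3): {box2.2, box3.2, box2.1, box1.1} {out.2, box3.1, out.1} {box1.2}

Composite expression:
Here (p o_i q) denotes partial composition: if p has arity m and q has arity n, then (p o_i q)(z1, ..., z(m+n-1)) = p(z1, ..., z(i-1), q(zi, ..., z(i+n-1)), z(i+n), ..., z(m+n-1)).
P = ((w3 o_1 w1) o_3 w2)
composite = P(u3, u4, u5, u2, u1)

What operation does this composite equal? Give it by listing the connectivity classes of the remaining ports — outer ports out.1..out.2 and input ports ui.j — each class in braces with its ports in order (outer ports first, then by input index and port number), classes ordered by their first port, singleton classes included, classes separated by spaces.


{out.1, out.2, u1.1} {u1.2, u2.2, u4.2, u5.1, u5.2} {u2.1} {u3.1, u3.2} {u4.1}

After gluing at w3, chains via deleted ports link the u-ports.
the subtree at w1 composes to {out.1, out.2, u4.2} {u3.1, u3.2} {u4.1} on (u3, u4); out.j = own outer ports
the subtree at w2 composes to {out.1, u2.2, u5.1, u5.2} {out.2} {u2.1} on (u5, u2); out.j = own outer ports
the subtree at w3 composes to {out.1, out.2, u1.1} {u1.2, u2.2, u4.2, u5.1, u5.2} {u2.1} {u3.1, u3.2} {u4.1} on (u3, u4, u5, u2, u1); out.j = own outer ports


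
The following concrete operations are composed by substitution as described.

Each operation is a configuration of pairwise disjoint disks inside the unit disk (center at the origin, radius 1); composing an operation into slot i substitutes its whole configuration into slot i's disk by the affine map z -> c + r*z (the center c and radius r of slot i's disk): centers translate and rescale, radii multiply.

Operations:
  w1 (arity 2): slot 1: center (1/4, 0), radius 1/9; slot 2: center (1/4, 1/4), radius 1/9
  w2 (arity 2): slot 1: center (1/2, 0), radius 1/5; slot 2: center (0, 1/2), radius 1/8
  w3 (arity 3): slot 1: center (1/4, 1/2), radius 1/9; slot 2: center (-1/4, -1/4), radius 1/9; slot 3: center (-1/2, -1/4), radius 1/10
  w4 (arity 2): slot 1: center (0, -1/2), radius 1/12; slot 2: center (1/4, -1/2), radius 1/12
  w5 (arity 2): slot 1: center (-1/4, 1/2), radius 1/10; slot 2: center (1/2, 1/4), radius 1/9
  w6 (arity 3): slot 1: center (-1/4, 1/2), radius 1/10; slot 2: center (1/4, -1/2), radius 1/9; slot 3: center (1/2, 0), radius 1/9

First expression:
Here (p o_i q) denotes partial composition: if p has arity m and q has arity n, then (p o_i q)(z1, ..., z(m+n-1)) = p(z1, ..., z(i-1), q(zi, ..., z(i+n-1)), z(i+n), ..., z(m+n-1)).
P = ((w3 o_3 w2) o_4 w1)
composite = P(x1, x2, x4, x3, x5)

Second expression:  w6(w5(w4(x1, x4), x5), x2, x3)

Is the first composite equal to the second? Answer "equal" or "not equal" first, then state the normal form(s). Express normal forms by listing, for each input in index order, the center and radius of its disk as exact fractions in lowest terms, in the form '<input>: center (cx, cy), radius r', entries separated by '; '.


not equal; the first gives x1: center (1/4, 1/2), radius 1/9; x2: center (-1/4, -1/4), radius 1/9; x3: center (-159/320, -1/5), radius 1/720; x4: center (-9/20, -1/4), radius 1/50; x5: center (-159/320, -63/320), radius 1/720 and the second x1: center (-11/40, 109/200), radius 1/1200; x2: center (1/4, -1/2), radius 1/9; x3: center (1/2, 0), radius 1/9; x4: center (-109/400, 109/200), radius 1/1200; x5: center (-1/5, 21/40), radius 1/90


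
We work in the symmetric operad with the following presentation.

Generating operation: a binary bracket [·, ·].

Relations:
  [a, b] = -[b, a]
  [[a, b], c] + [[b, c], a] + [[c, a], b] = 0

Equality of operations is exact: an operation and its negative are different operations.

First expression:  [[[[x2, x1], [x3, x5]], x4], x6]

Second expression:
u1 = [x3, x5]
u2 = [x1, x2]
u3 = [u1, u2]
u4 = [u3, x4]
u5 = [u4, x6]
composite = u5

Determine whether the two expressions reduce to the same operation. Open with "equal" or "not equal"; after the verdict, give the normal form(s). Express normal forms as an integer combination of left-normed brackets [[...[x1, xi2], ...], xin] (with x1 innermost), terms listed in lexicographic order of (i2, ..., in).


The first expression, normalized: -[[[[[x1, x2], x3], x5], x4], x6] + [[[[[x1, x2], x5], x3], x4], x6]
The second expression, normalized: -[[[[[x1, x2], x3], x5], x4], x6] + [[[[[x1, x2], x5], x3], x4], x6]
The forms coincide; equal.

equal — both sides give -[[[[[x1, x2], x3], x5], x4], x6] + [[[[[x1, x2], x5], x3], x4], x6]


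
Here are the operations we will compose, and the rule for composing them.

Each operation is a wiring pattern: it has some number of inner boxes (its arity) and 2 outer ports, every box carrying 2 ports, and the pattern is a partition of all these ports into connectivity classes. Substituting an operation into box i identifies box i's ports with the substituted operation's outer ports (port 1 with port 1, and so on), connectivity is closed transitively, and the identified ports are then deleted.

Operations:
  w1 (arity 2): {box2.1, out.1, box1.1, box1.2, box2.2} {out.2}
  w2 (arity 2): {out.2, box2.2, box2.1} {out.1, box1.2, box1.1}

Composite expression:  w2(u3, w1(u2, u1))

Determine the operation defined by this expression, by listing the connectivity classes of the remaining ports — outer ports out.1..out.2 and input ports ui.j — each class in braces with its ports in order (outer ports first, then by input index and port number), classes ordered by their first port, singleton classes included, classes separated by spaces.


{out.1, u3.1, u3.2} {out.2, u1.1, u1.2, u2.1, u2.2}


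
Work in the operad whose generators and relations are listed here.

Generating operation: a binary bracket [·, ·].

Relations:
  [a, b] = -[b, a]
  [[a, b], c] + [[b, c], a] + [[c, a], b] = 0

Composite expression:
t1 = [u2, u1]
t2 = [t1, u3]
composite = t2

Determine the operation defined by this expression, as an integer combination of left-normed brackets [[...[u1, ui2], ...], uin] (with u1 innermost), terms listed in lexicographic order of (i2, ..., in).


A multilinear Lie element is pinned by u1-initial words (u1 innermost).
Composite bracket: [[u2, u1], u3]
Expanding via [a, b] = ab - ba: 4 signed words (2^2 = 4).
Words beginning with u1 determine it all:
  the word u1u2u3 carries sign -1 and contributes -[[u1, u2], u3]

-[[u1, u2], u3]


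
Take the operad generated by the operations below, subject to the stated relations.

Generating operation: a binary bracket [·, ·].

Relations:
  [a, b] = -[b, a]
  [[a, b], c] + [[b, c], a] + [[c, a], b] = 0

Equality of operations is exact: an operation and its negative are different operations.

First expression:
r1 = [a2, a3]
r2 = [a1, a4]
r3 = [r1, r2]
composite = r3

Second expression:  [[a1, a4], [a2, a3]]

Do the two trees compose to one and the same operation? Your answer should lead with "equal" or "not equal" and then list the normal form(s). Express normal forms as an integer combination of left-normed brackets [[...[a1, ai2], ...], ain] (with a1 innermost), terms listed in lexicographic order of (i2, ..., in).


not equal — first -[[[a1, a4], a2], a3] + [[[a1, a4], a3], a2], second [[[a1, a4], a2], a3] - [[[a1, a4], a3], a2]

Reducing the first expression gives -[[[a1, a4], a2], a3] + [[[a1, a4], a3], a2]
Reducing the second expression gives [[[a1, a4], a2], a3] - [[[a1, a4], a3], a2]
They disagree, so not equal.


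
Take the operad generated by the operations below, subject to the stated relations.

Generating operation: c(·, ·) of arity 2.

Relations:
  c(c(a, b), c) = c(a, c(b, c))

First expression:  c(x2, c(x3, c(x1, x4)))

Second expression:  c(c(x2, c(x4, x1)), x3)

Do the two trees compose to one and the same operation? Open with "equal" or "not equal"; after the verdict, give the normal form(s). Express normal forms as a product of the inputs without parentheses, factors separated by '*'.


not equal; first: x2 * x3 * x1 * x4; second: x2 * x4 * x1 * x3


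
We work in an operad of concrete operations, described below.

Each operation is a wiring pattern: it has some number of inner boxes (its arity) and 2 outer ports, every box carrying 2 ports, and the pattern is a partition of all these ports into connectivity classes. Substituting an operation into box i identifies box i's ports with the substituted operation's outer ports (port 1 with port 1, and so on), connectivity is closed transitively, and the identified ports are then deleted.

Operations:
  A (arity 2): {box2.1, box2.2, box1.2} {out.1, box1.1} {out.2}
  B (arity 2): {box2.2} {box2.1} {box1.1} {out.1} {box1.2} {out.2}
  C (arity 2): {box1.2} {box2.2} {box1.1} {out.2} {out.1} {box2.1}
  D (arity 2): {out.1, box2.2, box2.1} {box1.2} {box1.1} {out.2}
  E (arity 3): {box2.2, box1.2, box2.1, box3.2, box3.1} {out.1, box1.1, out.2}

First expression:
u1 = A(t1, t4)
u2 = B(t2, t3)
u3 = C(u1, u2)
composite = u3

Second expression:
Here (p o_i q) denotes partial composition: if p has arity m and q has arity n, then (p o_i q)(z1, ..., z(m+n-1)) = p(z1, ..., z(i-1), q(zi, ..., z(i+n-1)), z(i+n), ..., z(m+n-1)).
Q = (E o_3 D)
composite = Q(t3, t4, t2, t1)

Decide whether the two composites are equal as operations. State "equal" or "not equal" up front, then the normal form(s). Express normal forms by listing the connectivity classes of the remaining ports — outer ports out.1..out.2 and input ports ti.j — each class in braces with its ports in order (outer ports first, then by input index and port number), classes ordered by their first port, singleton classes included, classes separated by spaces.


not equal; first: {out.1} {out.2} {t1.1} {t1.2, t4.1, t4.2} {t2.1} {t2.2} {t3.1} {t3.2}; second: {out.1, out.2, t3.1} {t1.1, t1.2, t3.2, t4.1, t4.2} {t2.1} {t2.2}

The first expression reduces to {out.1} {out.2} {t1.1} {t1.2, t4.1, t4.2} {t2.1} {t2.2} {t3.1} {t3.2}
The second expression reduces to {out.1, out.2, t3.1} {t1.1, t1.2, t3.2, t4.1, t4.2} {t2.1} {t2.2}
The normal forms differ: not equal.


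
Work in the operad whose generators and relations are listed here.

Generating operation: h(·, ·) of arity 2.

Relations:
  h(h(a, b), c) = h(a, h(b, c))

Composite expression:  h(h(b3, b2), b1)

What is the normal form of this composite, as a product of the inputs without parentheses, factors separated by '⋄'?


b3 ⋄ b2 ⋄ b1

Key point: h is associative — brackets drop, the b-order remains.
h(b3, b2) reduces to b3 ⋄ b2
h(h(b3, b2), b1) reduces to b3 ⋄ b2 ⋄ b1


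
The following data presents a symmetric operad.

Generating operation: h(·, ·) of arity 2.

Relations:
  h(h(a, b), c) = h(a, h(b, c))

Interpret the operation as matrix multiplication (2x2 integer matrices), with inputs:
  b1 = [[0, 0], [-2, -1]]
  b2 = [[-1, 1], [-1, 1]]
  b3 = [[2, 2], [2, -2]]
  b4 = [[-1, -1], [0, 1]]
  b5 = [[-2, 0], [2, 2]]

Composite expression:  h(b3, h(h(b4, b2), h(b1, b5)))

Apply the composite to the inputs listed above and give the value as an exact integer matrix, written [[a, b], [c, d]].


h(b4, b2) = [[2, -2], [-1, 1]]
h(b1, b5) = [[0, 0], [2, -2]]
h(h(b4, b2), h(b1, b5)) = [[-4, 4], [2, -2]]
h(b3, h(h(b4, b2), h(b1, b5))) = [[-4, 4], [-12, 12]]

[[-4, 4], [-12, 12]]
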